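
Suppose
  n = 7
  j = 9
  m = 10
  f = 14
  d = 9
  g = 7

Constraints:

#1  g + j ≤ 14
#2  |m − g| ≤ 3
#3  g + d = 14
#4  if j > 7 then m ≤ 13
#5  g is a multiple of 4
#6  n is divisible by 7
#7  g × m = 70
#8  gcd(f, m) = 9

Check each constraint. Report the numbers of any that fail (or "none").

Constraints 1, 3, 5, and 8 do not hold.

#1 g + j = 7 + 9 = 16; 16 > 14, bound 14 not met  FAIL
#2 |10 − 7| = 3; 3 ≤ 3  OK
#3 g + d = 7 + 9 = 16, not 14  FAIL
#4 j = 9 > 7, so we need m ≤ 13; m = 10 ≤ 13  OK
#5 7 = 4×1 + 3, so 4 does not divide 7  FAIL
#6 7 / 7 = 1, so 7 divides 7  OK
#7 g × m = 7 × 10 = 70  OK
#8 gcd(14, 10) = 2, not 9  FAIL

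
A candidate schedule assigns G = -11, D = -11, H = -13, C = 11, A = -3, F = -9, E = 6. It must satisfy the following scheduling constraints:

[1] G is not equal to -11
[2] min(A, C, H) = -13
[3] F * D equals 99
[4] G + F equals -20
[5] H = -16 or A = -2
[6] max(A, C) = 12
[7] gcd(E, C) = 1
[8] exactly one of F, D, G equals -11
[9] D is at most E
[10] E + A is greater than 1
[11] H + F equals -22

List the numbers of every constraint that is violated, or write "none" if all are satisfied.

Constraints 1, 5, 6, 8 do not hold.

[1] G = -11, but -11 is required to differ — does not hold.
[2] min(-3, 11, -13) = -13 — holds.
[3] F * D = -9 * (-11) = 99 — holds.
[4] G + F = -11 + (-9) = -20 — holds.
[5] H = -13 ≠ -16 and A = -3 ≠ -2; both disjuncts false — does not hold.
[6] max(-3, 11) = 11, not 12 — does not hold.
[7] gcd(6, 11) = 1 — holds.
[8] F=-9, D=-11, G=-11; 2 of them equal -11, not exactly one — does not hold.
[9] D = -11, E = 6; -11 ≤ 6 — holds.
[10] E + A = 6 + (-3) = 3; 3 > 1 — holds.
[11] H + F = -13 + (-9) = -22 — holds.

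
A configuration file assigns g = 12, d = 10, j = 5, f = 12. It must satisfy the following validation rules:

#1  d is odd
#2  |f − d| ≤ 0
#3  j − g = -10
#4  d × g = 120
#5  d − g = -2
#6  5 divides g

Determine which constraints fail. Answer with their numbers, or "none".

No — constraints 1, 2, 3, and 6 are not satisfied.

#1 d = 10 is even  no
#2 |12 − 10| = 2; 2 > 0, exceeds bound 0  no
#3 j − g = 5 − 12 = -7, not -10  no
#4 d × g = 10 × 12 = 120  yes
#5 d − g = 10 − 12 = -2  yes
#6 12 = 5×2 + 2, so 5 does not divide 12  no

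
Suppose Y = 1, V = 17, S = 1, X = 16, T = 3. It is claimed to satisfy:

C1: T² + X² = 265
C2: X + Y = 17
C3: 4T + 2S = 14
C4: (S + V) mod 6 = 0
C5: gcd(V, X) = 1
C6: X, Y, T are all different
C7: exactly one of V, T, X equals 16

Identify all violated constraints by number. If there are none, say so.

C1: T² + X² = 3² + 16² = 9 + 256 = 265  ✔
C2: X + Y = 16 + 1 = 17  ✔
C3: 4T + 2S = 4(3) + 2(1) = 14  ✔
C4: S + V = 18; 18 mod 6 = 0  ✔
C5: gcd(17, 16) = 1  ✔
C6: values 16, 1, 3 are pairwise distinct  ✔
C7: V=17, T=3, X=16; 1 of them equals 16  ✔

No violations.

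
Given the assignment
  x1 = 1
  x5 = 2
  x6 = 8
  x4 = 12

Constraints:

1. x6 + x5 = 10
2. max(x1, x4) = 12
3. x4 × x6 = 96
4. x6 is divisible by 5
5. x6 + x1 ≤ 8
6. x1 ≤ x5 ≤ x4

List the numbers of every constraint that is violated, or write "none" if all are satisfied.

The assignment fails constraints 4 and 5.

1. x6 + x5 = 8 + 2 = 10  yes
2. max(1, 12) = 12  yes
3. x4 × x6 = 12 × 8 = 96  yes
4. 8 = 5×1 + 3, so 5 does not divide 8  no
5. x6 + x1 = 8 + 1 = 9; 9 > 8, bound 8 not met  no
6. values 1 ≤ 2 ≤ 12  yes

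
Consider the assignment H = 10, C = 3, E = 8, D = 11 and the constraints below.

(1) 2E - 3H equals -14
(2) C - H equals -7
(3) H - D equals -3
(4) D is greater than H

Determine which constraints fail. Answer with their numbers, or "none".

The assignment fails constraint 3.

(1) 2E - 3H = 2(8) - 3(10) = -14  true
(2) C - H = 3 - 10 = -7  true
(3) H - D = 10 - 11 = -1, not -3  false
(4) D = 11, H = 10; 11 > 10  true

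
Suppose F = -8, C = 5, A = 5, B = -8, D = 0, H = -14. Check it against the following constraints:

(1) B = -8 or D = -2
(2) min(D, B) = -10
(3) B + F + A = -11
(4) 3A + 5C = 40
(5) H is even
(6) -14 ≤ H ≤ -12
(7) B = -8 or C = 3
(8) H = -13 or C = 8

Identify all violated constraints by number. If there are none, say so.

No — constraints 2, 8 are not satisfied.

(1) B = -8 = -8 (first disjunct) — satisfied.
(2) min(0, -8) = -8, not -10 — violated.
(3) B + F + A = -8 + (-8) + 5 = -11 — satisfied.
(4) 3A + 5C = 3(5) + 5(5) = 40 — satisfied.
(5) H = -14 is even — satisfied.
(6) H = -14 lies in [-14, -12] — satisfied.
(7) B = -8 = -8 (first disjunct) — satisfied.
(8) H = -14 ≠ -13 and C = 5 ≠ 8; both disjuncts false — violated.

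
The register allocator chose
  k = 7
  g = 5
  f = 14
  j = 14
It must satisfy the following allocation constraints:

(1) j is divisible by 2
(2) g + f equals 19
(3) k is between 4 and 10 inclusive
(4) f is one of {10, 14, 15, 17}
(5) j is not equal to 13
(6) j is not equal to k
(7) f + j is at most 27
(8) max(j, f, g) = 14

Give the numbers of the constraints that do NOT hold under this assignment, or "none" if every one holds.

(1) 14 / 2 = 7, so 2 divides 14 — holds.
(2) g + f = 5 + 14 = 19 — holds.
(3) k = 7 lies in [4, 10] — holds.
(4) f = 14 is in {10, 14, 15, 17} — holds.
(5) j = 14, and 14 ≠ 13 — holds.
(6) j = 14, k = 7; distinct — holds.
(7) f + j = 14 + 14 = 28; 28 > 27, bound 27 not met — fails.
(8) max(14, 14, 5) = 14 — holds.

No — constraint 7 is not satisfied.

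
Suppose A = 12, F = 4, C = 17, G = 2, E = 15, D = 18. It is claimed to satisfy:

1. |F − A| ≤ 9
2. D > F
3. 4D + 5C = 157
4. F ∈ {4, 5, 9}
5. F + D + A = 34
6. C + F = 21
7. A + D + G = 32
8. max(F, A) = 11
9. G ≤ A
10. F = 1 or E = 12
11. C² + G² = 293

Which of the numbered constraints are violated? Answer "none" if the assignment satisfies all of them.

1. |4 − 12| = 8; 8 ≤ 9 — OK.
2. D = 18, F = 4; 18 > 4 — OK.
3. 4D + 5C = 4(18) + 5(17) = 157 — OK.
4. F = 4 is in {4, 5, 9} — OK.
5. F + D + A = 4 + 18 + 12 = 34 — OK.
6. C + F = 17 + 4 = 21 — OK.
7. A + D + G = 12 + 18 + 2 = 32 — OK.
8. max(4, 12) = 12, not 11 — violated.
9. G = 2, A = 12; 2 ≤ 12 — OK.
10. F = 4 ≠ 1 and E = 15 ≠ 12; both disjuncts false — violated.
11. C² + G² = 17² + 2² = 289 + 4 = 293 — OK.

Constraints 8, 10 are violated.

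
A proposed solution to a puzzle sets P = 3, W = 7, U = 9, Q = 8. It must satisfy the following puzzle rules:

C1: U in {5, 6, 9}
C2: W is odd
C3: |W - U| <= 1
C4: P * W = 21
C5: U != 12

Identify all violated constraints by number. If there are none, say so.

C1: U = 9 is in {5, 6, 9} — OK.
C2: W = 7 is odd — OK.
C3: |7 - 9| = 2; 2 > 1, exceeds bound 1 — violated.
C4: P * W = 3 * 7 = 21 — OK.
C5: U = 9, and 9 ≠ 12 — OK.

The assignment fails constraint 3.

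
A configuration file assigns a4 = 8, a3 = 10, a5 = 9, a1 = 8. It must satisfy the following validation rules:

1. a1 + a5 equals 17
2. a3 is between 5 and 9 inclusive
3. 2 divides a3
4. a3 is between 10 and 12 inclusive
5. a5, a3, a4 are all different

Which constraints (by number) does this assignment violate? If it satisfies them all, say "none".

1. a1 + a5 = 8 + 9 = 17 — OK.
2. a3 = 10 is outside [5, 9] — violated.
3. 10 / 2 = 5, so 2 divides 10 — OK.
4. a3 = 10 lies in [10, 12] — OK.
5. values 9, 10, 8 are pairwise distinct — OK.

No — constraint 2 is not satisfied.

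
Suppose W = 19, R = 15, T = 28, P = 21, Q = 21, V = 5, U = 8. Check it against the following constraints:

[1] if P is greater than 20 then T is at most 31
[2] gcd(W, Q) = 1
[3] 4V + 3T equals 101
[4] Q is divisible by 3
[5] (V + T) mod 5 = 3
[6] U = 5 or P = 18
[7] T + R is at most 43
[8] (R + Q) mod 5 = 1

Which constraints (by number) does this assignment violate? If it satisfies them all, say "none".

[1] P = 21 > 20, so we need T ≤ 31; T = 28 ≤ 31 — holds.
[2] gcd(19, 21) = 1 — holds.
[3] 4V + 3T = 4(5) + 3(28) = 104, not 101 — fails.
[4] 21 / 3 = 7, so 3 divides 21 — holds.
[5] V + T = 33; 33 mod 5 = 3 — holds.
[6] U = 8 ≠ 5 and P = 21 ≠ 18; both disjuncts false — fails.
[7] T + R = 28 + 15 = 43; 43 ≤ 43 — holds.
[8] R + Q = 36; 36 mod 5 = 1 — holds.

Constraints 3, 6 are violated.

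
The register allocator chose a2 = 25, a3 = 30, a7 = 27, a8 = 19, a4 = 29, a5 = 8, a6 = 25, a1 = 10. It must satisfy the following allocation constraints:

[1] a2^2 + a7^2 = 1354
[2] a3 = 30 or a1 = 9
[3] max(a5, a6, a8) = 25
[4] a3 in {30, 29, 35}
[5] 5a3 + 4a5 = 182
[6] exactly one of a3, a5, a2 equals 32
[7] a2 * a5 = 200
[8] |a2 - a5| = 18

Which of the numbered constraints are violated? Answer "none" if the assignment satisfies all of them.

Constraints 6, 8 do not hold.

[1] a2^2 + a7^2 = 25^2 + 27^2 = 625 + 729 = 1354 — OK.
[2] a3 = 30 = 30 (first disjunct) — OK.
[3] max(8, 25, 19) = 25 — OK.
[4] a3 = 30 is in {30, 29, 35} — OK.
[5] 5a3 + 4a5 = 5(30) + 4(8) = 182 — OK.
[6] a3=30, a5=8, a2=25; 0 of them equal 32, not exactly one — violated.
[7] a2 * a5 = 25 * 8 = 200 — OK.
[8] |25 - 8| = 17, not 18 — violated.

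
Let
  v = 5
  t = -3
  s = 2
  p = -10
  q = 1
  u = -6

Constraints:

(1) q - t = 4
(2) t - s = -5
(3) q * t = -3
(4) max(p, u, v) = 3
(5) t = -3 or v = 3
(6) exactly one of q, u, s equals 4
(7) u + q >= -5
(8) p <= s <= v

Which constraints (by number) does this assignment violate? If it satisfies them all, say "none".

The assignment fails constraints 4, 6.

(1) q - t = 1 - (-3) = 4 — satisfied.
(2) t - s = -3 - 2 = -5 — satisfied.
(3) q * t = 1 * (-3) = -3 — satisfied.
(4) max(-10, -6, 5) = 5, not 3 — violated.
(5) t = -3 = -3 (first disjunct) — satisfied.
(6) q=1, u=-6, s=2; 0 of them equal 4, not exactly one — violated.
(7) u + q = -6 + 1 = -5; -5 ≥ -5 — satisfied.
(8) values -10 <= 2 <= 5 — satisfied.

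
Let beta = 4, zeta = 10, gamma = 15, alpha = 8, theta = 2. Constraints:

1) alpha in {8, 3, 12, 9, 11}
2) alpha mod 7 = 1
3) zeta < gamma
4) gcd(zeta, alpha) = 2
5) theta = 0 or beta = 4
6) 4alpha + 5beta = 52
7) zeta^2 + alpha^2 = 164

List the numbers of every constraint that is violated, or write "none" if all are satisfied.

Yes — all constraints hold.

1) alpha = 8 is in {8, 3, 12, 9, 11}  yes
2) 8 mod 7 = 1  yes
3) zeta = 10, gamma = 15; 10 < 15  yes
4) gcd(10, 8) = 2  yes
5) theta = 2 ≠ 0, but beta = 4 = 4 (second disjunct)  yes
6) 4alpha + 5beta = 4(8) + 5(4) = 52  yes
7) zeta^2 + alpha^2 = 10^2 + 8^2 = 100 + 64 = 164  yes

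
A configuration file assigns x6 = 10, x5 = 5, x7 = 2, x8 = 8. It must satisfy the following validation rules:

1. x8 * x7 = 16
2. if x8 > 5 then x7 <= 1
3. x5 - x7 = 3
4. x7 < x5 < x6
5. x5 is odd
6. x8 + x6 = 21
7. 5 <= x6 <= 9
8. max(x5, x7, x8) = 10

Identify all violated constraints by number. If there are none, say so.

1. x8 * x7 = 8 * 2 = 16 — holds.
2. x8 = 8 > 5, so we need x7 ≤ 1; but x7 = 2 > 1 — fails.
3. x5 - x7 = 5 - 2 = 3 — holds.
4. values 2 < 5 < 10 — holds.
5. x5 = 5 is odd — holds.
6. x8 + x6 = 8 + 10 = 18, not 21 — fails.
7. x6 = 10 is outside [5, 9] — fails.
8. max(5, 2, 8) = 8, not 10 — fails.

Violated: 2, 6, 7, and 8.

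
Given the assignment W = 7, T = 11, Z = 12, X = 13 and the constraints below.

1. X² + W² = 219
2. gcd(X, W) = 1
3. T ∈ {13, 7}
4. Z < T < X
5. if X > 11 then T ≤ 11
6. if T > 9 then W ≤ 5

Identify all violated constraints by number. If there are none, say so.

Constraints 1, 3, 4, 6 do not hold.

1. X² + W² = 13² + 7² = 169 + 49 = 218, not 219  FAIL
2. gcd(13, 7) = 1  OK
3. T = 11 is not in {13, 7}  FAIL
4. values 12, 11, 13; Z = 12 is not < T = 11  FAIL
5. X = 13 > 11, so we need T ≤ 11; T = 11 ≤ 11  OK
6. T = 11 > 9, so we need W ≤ 5; but W = 7 > 5  FAIL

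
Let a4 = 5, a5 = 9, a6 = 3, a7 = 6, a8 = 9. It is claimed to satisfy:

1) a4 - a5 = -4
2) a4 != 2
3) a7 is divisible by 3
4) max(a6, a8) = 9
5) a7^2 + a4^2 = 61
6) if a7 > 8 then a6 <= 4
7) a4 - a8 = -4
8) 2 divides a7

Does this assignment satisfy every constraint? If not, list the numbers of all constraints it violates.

1) a4 - a5 = 5 - 9 = -4 — satisfied.
2) a4 = 5, and 5 ≠ 2 — satisfied.
3) 6 / 3 = 2, so 3 divides 6 — satisfied.
4) max(3, 9) = 9 — satisfied.
5) a7^2 + a4^2 = 6^2 + 5^2 = 36 + 25 = 61 — satisfied.
6) a7 = 6, not > 8; antecedent false, conditional vacuously true — satisfied.
7) a4 - a8 = 5 - 9 = -4 — satisfied.
8) 6 / 2 = 3, so 2 divides 6 — satisfied.

Yes — all constraints hold.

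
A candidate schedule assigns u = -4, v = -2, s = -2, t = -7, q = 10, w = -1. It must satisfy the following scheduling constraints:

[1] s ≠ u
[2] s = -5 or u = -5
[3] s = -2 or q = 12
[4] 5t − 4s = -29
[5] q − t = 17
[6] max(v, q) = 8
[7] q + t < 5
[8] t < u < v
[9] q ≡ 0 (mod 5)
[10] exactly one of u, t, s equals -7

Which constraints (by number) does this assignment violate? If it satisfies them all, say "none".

Constraints 2, 4, 6 do not hold.

[1] s = -2, u = -4; distinct  ✔
[2] s = -2 ≠ -5 and u = -4 ≠ -5; both disjuncts false  ✘
[3] s = -2 = -2 (first disjunct)  ✔
[4] 5t − 4s = 5(-7) − 4(-2) = -27, not -29  ✘
[5] q − t = 10 − (-7) = 17  ✔
[6] max(-2, 10) = 10, not 8  ✘
[7] q + t = 10 + (-7) = 3; 3 < 5  ✔
[8] values -7 < -4 < -2  ✔
[9] 10 mod 5 = 0  ✔
[10] u=-4, t=-7, s=-2; 1 of them equals -7  ✔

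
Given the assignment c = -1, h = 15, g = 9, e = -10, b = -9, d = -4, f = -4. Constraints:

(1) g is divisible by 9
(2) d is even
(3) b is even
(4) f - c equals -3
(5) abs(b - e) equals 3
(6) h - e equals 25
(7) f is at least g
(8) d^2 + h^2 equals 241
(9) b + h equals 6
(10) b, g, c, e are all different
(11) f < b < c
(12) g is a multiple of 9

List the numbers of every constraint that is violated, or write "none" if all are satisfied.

(1) 9 / 9 = 1, so 9 divides 9  true
(2) d = -4 is even  true
(3) b = -9 is odd  false
(4) f - c = -4 - (-1) = -3  true
(5) abs(-9 - (-10)) = 1, not 3  false
(6) h - e = 15 - (-10) = 25  true
(7) f = -4, g = 9; -4 < 9 (want ≥)  false
(8) d^2 + h^2 = (-4)^2 + 15^2 = 16 + 225 = 241  true
(9) b + h = -9 + 15 = 6  true
(10) values -9, 9, -1, -10 are pairwise distinct  true
(11) values -4, -9, -1; f = -4 is not < b = -9  false
(12) 9 / 9 = 1, so 9 divides 9  true

The assignment fails constraints 3, 5, 7, 11.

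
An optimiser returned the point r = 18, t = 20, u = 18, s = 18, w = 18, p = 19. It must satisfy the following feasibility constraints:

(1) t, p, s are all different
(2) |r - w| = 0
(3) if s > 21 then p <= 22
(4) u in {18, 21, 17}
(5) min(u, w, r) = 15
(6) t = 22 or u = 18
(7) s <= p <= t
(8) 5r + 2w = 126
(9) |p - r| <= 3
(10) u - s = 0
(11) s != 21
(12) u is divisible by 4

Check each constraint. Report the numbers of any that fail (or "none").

(1) values 20, 19, 18 are pairwise distinct  OK
(2) |18 - 18| = 0  OK
(3) s = 18, not > 21; antecedent false, conditional vacuously true  OK
(4) u = 18 is in {18, 21, 17}  OK
(5) min(18, 18, 18) = 18, not 15  FAIL
(6) t = 20 ≠ 22, but u = 18 = 18 (second disjunct)  OK
(7) values 18 <= 19 <= 20  OK
(8) 5r + 2w = 5(18) + 2(18) = 126  OK
(9) |19 - 18| = 1; 1 ≤ 3  OK
(10) u - s = 18 - 18 = 0  OK
(11) s = 18, and 18 ≠ 21  OK
(12) 18 = 4*4 + 2, so 4 does not divide 18  FAIL

No — constraints 5, 12 are not satisfied.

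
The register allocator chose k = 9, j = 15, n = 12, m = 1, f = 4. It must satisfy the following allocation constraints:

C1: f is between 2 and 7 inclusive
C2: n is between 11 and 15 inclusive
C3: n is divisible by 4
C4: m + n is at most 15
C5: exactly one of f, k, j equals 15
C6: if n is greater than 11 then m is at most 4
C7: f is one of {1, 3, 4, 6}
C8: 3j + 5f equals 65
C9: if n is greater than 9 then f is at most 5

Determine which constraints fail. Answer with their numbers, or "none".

C1: f = 4 lies in [2, 7] — satisfied.
C2: n = 12 lies in [11, 15] — satisfied.
C3: 12 / 4 = 3, so 4 divides 12 — satisfied.
C4: m + n = 1 + 12 = 13; 13 ≤ 15 — satisfied.
C5: f=4, k=9, j=15; 1 of them equals 15 — satisfied.
C6: n = 12 > 11, so we need m ≤ 4; m = 1 ≤ 4 — satisfied.
C7: f = 4 is in {1, 3, 4, 6} — satisfied.
C8: 3j + 5f = 3(15) + 5(4) = 65 — satisfied.
C9: n = 12 > 9, so we need f ≤ 5; f = 4 ≤ 5 — satisfied.

The assignment satisfies every constraint.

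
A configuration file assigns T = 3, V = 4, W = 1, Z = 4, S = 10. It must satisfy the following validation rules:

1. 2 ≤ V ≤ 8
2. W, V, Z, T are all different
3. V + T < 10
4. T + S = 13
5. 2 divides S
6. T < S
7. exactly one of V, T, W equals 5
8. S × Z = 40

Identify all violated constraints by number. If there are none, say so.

1. V = 4 lies in [2, 8] — satisfied.
2. V = Z = 4, not all different — violated.
3. V + T = 4 + 3 = 7; 7 < 10 — satisfied.
4. T + S = 3 + 10 = 13 — satisfied.
5. 10 / 2 = 5, so 2 divides 10 — satisfied.
6. T = 3, S = 10; 3 < 10 — satisfied.
7. V=4, T=3, W=1; 0 of them equal 5, not exactly one — violated.
8. S × Z = 10 × 4 = 40 — satisfied.

Constraints 2 and 7 do not hold.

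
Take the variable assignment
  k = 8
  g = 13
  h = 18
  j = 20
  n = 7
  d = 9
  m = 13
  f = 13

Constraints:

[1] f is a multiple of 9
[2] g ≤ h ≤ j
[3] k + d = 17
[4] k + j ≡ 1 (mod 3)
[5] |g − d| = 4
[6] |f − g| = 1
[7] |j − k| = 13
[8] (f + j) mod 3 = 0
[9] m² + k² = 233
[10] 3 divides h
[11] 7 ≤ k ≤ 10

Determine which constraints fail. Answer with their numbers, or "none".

The assignment fails constraints 1, 6, and 7.

[1] 13 = 9×1 + 4, so 9 does not divide 13 — violated.
[2] values 13 ≤ 18 ≤ 20 — OK.
[3] k + d = 8 + 9 = 17 — OK.
[4] k + j = 28; 28 mod 3 = 1 — OK.
[5] |13 − 9| = 4 — OK.
[6] |13 − 13| = 0, not 1 — violated.
[7] |20 − 8| = 12, not 13 — violated.
[8] f + j = 33; 33 mod 3 = 0 — OK.
[9] m² + k² = 13² + 8² = 169 + 64 = 233 — OK.
[10] 18 / 3 = 6, so 3 divides 18 — OK.
[11] k = 8 lies in [7, 10] — OK.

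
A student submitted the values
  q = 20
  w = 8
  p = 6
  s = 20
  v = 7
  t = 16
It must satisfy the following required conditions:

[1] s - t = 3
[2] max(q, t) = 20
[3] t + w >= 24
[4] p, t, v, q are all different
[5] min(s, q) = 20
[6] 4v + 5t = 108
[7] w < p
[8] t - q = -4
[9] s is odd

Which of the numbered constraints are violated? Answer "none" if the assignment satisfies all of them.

No — constraints 1, 7, and 9 are not satisfied.

[1] s - t = 20 - 16 = 4, not 3  ✗
[2] max(20, 16) = 20  ✓
[3] t + w = 16 + 8 = 24; 24 ≥ 24  ✓
[4] values 6, 16, 7, 20 are pairwise distinct  ✓
[5] min(20, 20) = 20  ✓
[6] 4v + 5t = 4(7) + 5(16) = 108  ✓
[7] w = 8, p = 6; 8 ≥ 6 (want <)  ✗
[8] t - q = 16 - 20 = -4  ✓
[9] s = 20 is even  ✗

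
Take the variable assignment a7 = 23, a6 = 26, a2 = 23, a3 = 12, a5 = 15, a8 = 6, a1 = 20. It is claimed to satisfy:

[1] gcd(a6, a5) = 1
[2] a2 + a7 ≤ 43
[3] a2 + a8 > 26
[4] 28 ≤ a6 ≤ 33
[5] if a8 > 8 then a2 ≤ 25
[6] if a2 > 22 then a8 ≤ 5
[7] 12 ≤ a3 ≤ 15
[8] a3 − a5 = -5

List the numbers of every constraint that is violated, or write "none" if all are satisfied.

The assignment fails constraints 2, 4, 6, and 8.

[1] gcd(26, 15) = 1 — satisfied.
[2] a2 + a7 = 23 + 23 = 46; 46 > 43, bound 43 not met — violated.
[3] a2 + a8 = 23 + 6 = 29; 29 > 26 — satisfied.
[4] a6 = 26 is outside [28, 33] — violated.
[5] a8 = 6, not > 8; antecedent false, conditional vacuously true — satisfied.
[6] a2 = 23 > 22, so we need a8 ≤ 5; but a8 = 6 > 5 — violated.
[7] a3 = 12 lies in [12, 15] — satisfied.
[8] a3 − a5 = 12 − 15 = -3, not -5 — violated.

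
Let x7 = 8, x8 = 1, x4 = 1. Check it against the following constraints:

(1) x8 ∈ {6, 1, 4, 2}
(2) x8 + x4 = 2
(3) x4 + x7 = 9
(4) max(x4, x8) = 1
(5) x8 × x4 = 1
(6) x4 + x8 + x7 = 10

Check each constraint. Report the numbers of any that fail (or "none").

(1) x8 = 1 is in {6, 1, 4, 2}  ✔
(2) x8 + x4 = 1 + 1 = 2  ✔
(3) x4 + x7 = 1 + 8 = 9  ✔
(4) max(1, 1) = 1  ✔
(5) x8 × x4 = 1 × 1 = 1  ✔
(6) x4 + x8 + x7 = 1 + 1 + 8 = 10  ✔

Yes — all constraints hold.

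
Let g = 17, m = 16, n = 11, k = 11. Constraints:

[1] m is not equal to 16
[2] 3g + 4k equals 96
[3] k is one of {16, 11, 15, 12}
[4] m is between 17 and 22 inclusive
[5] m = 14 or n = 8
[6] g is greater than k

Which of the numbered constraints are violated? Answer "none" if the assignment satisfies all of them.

No — constraints 1, 2, 4, and 5 are not satisfied.

[1] m = 16, but 16 is required to differ — violated.
[2] 3g + 4k = 3(17) + 4(11) = 95, not 96 — violated.
[3] k = 11 is in {16, 11, 15, 12} — satisfied.
[4] m = 16 is outside [17, 22] — violated.
[5] m = 16 ≠ 14 and n = 11 ≠ 8; both disjuncts false — violated.
[6] g = 17, k = 11; 17 > 11 — satisfied.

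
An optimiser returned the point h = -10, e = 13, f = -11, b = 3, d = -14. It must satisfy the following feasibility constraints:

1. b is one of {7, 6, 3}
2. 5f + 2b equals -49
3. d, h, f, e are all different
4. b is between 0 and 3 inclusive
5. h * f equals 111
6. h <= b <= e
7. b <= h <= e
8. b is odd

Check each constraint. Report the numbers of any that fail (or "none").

1. b = 3 is in {7, 6, 3} — OK.
2. 5f + 2b = 5(-11) + 2(3) = -49 — OK.
3. values -14, -10, -11, 13 are pairwise distinct — OK.
4. b = 3 lies in [0, 3] — OK.
5. h * f = -10 * (-11) = 110, not 111 — violated.
6. values -10 <= 3 <= 13 — OK.
7. values 3, -10, 13; b = 3 is not <= h = -10 — violated.
8. b = 3 is odd — OK.

Violated: 5 and 7.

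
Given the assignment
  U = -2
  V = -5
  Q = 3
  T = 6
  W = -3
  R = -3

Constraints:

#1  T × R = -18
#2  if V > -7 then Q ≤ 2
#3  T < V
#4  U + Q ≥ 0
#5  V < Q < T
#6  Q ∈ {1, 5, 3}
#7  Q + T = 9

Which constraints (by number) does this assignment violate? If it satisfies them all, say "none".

No — constraints 2 and 3 are not satisfied.

#1 T × R = 6 × (-3) = -18 — OK.
#2 V = -5 > -7, so we need Q ≤ 2; but Q = 3 > 2 — violated.
#3 T = 6, V = -5; 6 ≥ -5 (want <) — violated.
#4 U + Q = -2 + 3 = 1; 1 ≥ 0 — OK.
#5 values -5 < 3 < 6 — OK.
#6 Q = 3 is in {1, 5, 3} — OK.
#7 Q + T = 3 + 6 = 9 — OK.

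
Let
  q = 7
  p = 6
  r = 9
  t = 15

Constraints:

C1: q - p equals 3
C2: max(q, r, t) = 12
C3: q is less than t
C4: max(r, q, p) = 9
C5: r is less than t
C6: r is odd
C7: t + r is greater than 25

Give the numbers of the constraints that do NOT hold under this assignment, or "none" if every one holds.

C1: q - p = 7 - 6 = 1, not 3 — violated.
C2: max(7, 9, 15) = 15, not 12 — violated.
C3: q = 7, t = 15; 7 < 15 — satisfied.
C4: max(9, 7, 6) = 9 — satisfied.
C5: r = 9, t = 15; 9 < 15 — satisfied.
C6: r = 9 is odd — satisfied.
C7: t + r = 15 + 9 = 24; 24 ≤ 25, bound 25 not met — violated.

The assignment fails constraints 1, 2, 7.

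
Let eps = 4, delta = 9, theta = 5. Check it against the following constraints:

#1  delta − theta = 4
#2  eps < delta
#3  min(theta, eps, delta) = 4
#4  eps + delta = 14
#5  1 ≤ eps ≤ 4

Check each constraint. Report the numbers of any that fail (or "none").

#1 delta − theta = 9 − 5 = 4 — holds.
#2 eps = 4, delta = 9; 4 < 9 — holds.
#3 min(5, 4, 9) = 4 — holds.
#4 eps + delta = 4 + 9 = 13, not 14 — fails.
#5 eps = 4 lies in [1, 4] — holds.

Constraint 4 does not hold.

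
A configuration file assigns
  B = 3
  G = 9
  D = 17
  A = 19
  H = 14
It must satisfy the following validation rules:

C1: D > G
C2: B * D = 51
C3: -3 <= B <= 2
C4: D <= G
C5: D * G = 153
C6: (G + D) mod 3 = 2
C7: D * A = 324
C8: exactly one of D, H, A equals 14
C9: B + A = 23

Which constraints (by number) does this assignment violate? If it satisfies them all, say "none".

C1: D = 17, G = 9; 17 > 9 — holds.
C2: B * D = 3 * 17 = 51 — holds.
C3: B = 3 is outside [-3, 2] — does not hold.
C4: D = 17, G = 9; 17 > 9 (want ≤) — does not hold.
C5: D * G = 17 * 9 = 153 — holds.
C6: G + D = 26; 26 mod 3 = 2 — holds.
C7: D * A = 17 * 19 = 323, not 324 — does not hold.
C8: D=17, H=14, A=19; 1 of them equals 14 — holds.
C9: B + A = 3 + 19 = 22, not 23 — does not hold.

Constraints 3, 4, 7, 9 do not hold.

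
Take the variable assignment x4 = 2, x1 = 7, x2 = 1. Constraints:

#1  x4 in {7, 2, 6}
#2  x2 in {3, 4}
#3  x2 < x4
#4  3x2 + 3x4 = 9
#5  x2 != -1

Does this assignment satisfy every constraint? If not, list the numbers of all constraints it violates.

No — constraint 2 is not satisfied.

#1 x4 = 2 is in {7, 2, 6}  ✓
#2 x2 = 1 is not in {3, 4}  ✗
#3 x2 = 1, x4 = 2; 1 < 2  ✓
#4 3x2 + 3x4 = 3(1) + 3(2) = 9  ✓
#5 x2 = 1, and 1 ≠ -1  ✓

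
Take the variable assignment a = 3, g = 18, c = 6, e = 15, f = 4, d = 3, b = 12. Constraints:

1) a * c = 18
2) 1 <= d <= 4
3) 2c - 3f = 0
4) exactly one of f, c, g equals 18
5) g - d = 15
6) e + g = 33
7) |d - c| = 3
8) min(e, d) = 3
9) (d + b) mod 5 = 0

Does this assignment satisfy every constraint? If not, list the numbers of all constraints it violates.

1) a * c = 3 * 6 = 18  ✓
2) d = 3 lies in [1, 4]  ✓
3) 2c - 3f = 2(6) - 3(4) = 0  ✓
4) f=4, c=6, g=18; 1 of them equals 18  ✓
5) g - d = 18 - 3 = 15  ✓
6) e + g = 15 + 18 = 33  ✓
7) |3 - 6| = 3  ✓
8) min(15, 3) = 3  ✓
9) d + b = 15; 15 mod 5 = 0  ✓

Yes — all constraints hold.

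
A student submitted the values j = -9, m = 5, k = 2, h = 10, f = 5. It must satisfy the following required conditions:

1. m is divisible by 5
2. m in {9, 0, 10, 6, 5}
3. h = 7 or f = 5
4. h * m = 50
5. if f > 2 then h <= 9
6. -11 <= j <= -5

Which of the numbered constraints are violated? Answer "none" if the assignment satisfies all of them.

1. 5 / 5 = 1, so 5 divides 5  OK
2. m = 5 is in {9, 0, 10, 6, 5}  OK
3. h = 10 ≠ 7, but f = 5 = 5 (second disjunct)  OK
4. h * m = 10 * 5 = 50  OK
5. f = 5 > 2, so we need h ≤ 9; but h = 10 > 9  FAIL
6. j = -9 lies in [-11, -5]  OK

Violated: 5.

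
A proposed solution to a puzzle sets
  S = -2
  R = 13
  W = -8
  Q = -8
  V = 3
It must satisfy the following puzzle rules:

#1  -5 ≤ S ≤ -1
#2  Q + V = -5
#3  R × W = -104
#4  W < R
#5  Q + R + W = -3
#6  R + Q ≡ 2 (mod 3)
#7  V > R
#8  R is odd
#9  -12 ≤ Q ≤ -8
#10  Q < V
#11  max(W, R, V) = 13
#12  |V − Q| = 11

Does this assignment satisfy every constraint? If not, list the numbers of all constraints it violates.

Constraint 7 is violated.

#1 S = -2 lies in [-5, -1]  ✔
#2 Q + V = -8 + 3 = -5  ✔
#3 R × W = 13 × (-8) = -104  ✔
#4 W = -8, R = 13; -8 < 13  ✔
#5 Q + R + W = -8 + 13 + (-8) = -3  ✔
#6 R + Q = 5; 5 mod 3 = 2  ✔
#7 V = 3, R = 13; 3 ≤ 13 (want >)  ✘
#8 R = 13 is odd  ✔
#9 Q = -8 lies in [-12, -8]  ✔
#10 Q = -8, V = 3; -8 < 3  ✔
#11 max(-8, 13, 3) = 13  ✔
#12 |3 − (-8)| = 11  ✔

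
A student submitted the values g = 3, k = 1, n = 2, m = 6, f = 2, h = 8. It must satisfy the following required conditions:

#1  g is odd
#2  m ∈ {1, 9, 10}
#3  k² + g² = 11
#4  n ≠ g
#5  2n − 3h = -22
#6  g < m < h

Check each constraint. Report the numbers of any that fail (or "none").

The assignment fails constraints 2, 3, and 5.

#1 g = 3 is odd — OK.
#2 m = 6 is not in {1, 9, 10} — violated.
#3 k² + g² = 1² + 3² = 1 + 9 = 10, not 11 — violated.
#4 n = 2, g = 3; distinct — OK.
#5 2n − 3h = 2(2) − 3(8) = -20, not -22 — violated.
#6 values 3 < 6 < 8 — OK.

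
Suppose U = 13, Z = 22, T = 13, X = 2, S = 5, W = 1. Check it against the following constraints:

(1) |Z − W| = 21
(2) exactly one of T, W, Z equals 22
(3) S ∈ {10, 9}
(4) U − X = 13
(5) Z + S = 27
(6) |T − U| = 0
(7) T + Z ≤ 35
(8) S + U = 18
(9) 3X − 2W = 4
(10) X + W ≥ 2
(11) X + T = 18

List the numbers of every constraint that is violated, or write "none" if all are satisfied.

(1) |22 − 1| = 21 — OK.
(2) T=13, W=1, Z=22; 1 of them equals 22 — OK.
(3) S = 5 is not in {10, 9} — violated.
(4) U − X = 13 − 2 = 11, not 13 — violated.
(5) Z + S = 22 + 5 = 27 — OK.
(6) |13 − 13| = 0 — OK.
(7) T + Z = 13 + 22 = 35; 35 ≤ 35 — OK.
(8) S + U = 5 + 13 = 18 — OK.
(9) 3X − 2W = 3(2) − 2(1) = 4 — OK.
(10) X + W = 2 + 1 = 3; 3 ≥ 2 — OK.
(11) X + T = 2 + 13 = 15, not 18 — violated.

Constraints 3, 4, 11 are violated.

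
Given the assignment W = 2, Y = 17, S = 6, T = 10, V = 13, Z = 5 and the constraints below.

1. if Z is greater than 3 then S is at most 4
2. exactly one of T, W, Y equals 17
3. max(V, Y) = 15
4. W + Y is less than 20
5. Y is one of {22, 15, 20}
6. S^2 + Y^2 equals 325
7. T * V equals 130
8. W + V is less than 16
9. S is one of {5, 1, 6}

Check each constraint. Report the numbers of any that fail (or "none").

1. Z = 5 > 3, so we need S ≤ 4; but S = 6 > 4 — violated.
2. T=10, W=2, Y=17; 1 of them equals 17 — satisfied.
3. max(13, 17) = 17, not 15 — violated.
4. W + Y = 2 + 17 = 19; 19 < 20 — satisfied.
5. Y = 17 is not in {22, 15, 20} — violated.
6. S^2 + Y^2 = 6^2 + 17^2 = 36 + 289 = 325 — satisfied.
7. T * V = 10 * 13 = 130 — satisfied.
8. W + V = 2 + 13 = 15; 15 < 16 — satisfied.
9. S = 6 is in {5, 1, 6} — satisfied.

Violated: 1, 3, and 5.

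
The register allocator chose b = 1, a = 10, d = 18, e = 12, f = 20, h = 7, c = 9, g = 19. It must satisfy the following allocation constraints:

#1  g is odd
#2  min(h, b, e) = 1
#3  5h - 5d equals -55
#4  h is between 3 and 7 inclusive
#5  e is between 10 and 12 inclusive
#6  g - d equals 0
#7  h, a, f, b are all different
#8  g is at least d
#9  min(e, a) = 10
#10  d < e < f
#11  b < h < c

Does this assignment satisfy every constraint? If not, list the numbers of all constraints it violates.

The assignment fails constraints 6 and 10.

#1 g = 19 is odd  OK
#2 min(7, 1, 12) = 1  OK
#3 5h - 5d = 5(7) - 5(18) = -55  OK
#4 h = 7 lies in [3, 7]  OK
#5 e = 12 lies in [10, 12]  OK
#6 g - d = 19 - 18 = 1, not 0  FAIL
#7 values 7, 10, 20, 1 are pairwise distinct  OK
#8 g = 19, d = 18; 19 ≥ 18  OK
#9 min(12, 10) = 10  OK
#10 values 18, 12, 20; d = 18 is not < e = 12  FAIL
#11 values 1 < 7 < 9  OK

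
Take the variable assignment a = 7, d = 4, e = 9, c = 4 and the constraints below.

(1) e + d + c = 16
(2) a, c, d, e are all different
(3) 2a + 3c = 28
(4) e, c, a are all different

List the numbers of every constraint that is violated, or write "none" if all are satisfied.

No — constraints 1, 2, and 3 are not satisfied.

(1) e + d + c = 9 + 4 + 4 = 17, not 16 — violated.
(2) c = d = 4, not all different — violated.
(3) 2a + 3c = 2(7) + 3(4) = 26, not 28 — violated.
(4) values 9, 4, 7 are pairwise distinct — satisfied.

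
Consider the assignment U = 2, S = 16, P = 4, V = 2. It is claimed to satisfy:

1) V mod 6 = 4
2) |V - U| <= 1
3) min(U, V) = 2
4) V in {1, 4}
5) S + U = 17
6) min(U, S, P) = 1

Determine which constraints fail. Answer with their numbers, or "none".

The assignment fails constraints 1, 4, 5, and 6.

1) 2 mod 6 = 2, not 4  FAIL
2) |2 - 2| = 0; 0 ≤ 1  OK
3) min(2, 2) = 2  OK
4) V = 2 is not in {1, 4}  FAIL
5) S + U = 16 + 2 = 18, not 17  FAIL
6) min(2, 16, 4) = 2, not 1  FAIL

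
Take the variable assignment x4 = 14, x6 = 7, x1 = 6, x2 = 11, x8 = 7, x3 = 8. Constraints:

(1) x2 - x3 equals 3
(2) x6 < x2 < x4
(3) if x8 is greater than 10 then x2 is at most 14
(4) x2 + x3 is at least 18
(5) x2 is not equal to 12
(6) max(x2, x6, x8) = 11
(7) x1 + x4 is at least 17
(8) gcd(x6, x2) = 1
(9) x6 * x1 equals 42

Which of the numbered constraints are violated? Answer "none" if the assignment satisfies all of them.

(1) x2 - x3 = 11 - 8 = 3 — satisfied.
(2) values 7 < 11 < 14 — satisfied.
(3) x8 = 7, not > 10; antecedent false, conditional vacuously true — satisfied.
(4) x2 + x3 = 11 + 8 = 19; 19 ≥ 18 — satisfied.
(5) x2 = 11, and 11 ≠ 12 — satisfied.
(6) max(11, 7, 7) = 11 — satisfied.
(7) x1 + x4 = 6 + 14 = 20; 20 ≥ 17 — satisfied.
(8) gcd(7, 11) = 1 — satisfied.
(9) x6 * x1 = 7 * 6 = 42 — satisfied.

Yes — all constraints hold.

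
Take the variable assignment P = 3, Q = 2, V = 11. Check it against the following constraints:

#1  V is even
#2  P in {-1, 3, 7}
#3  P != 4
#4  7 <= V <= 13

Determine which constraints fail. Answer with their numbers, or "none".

Violated: 1.

#1 V = 11 is odd  FAIL
#2 P = 3 is in {-1, 3, 7}  OK
#3 P = 3, and 3 ≠ 4  OK
#4 V = 11 lies in [7, 13]  OK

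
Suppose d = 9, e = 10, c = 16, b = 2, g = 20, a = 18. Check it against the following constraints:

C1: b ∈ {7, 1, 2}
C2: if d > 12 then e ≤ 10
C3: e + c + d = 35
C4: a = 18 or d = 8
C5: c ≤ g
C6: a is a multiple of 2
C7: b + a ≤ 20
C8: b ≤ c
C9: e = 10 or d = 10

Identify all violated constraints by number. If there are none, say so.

C1: b = 2 is in {7, 1, 2}  holds
C2: d = 9, not > 12; antecedent false, conditional vacuously true  holds
C3: e + c + d = 10 + 16 + 9 = 35  holds
C4: a = 18 = 18 (first disjunct)  holds
C5: c = 16, g = 20; 16 ≤ 20  holds
C6: 18 / 2 = 9, so 2 divides 18  holds
C7: b + a = 2 + 18 = 20; 20 ≤ 20  holds
C8: b = 2, c = 16; 2 ≤ 16  holds
C9: e = 10 = 10 (first disjunct)  holds

Yes — all constraints hold.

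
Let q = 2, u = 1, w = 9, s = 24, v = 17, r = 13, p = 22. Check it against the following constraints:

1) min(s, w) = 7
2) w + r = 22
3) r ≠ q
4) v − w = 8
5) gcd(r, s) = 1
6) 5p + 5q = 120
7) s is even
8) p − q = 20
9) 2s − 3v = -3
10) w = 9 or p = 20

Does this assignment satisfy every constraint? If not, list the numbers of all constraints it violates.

1) min(24, 9) = 9, not 7 — does not hold.
2) w + r = 9 + 13 = 22 — holds.
3) r = 13, q = 2; distinct — holds.
4) v − w = 17 − 9 = 8 — holds.
5) gcd(13, 24) = 1 — holds.
6) 5p + 5q = 5(22) + 5(2) = 120 — holds.
7) s = 24 is even — holds.
8) p − q = 22 − 2 = 20 — holds.
9) 2s − 3v = 2(24) − 3(17) = -3 — holds.
10) w = 9 = 9 (first disjunct) — holds.

Constraint 1 does not hold.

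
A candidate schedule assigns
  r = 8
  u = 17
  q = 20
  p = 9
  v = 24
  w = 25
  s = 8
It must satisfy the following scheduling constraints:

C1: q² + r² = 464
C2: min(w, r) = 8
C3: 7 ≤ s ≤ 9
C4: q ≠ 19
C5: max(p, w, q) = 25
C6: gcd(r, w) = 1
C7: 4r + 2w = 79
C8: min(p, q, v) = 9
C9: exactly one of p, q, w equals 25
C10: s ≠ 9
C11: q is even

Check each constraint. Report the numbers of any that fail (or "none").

The assignment fails constraint 7.

C1: q² + r² = 20² + 8² = 400 + 64 = 464 — satisfied.
C2: min(25, 8) = 8 — satisfied.
C3: s = 8 lies in [7, 9] — satisfied.
C4: q = 20, and 20 ≠ 19 — satisfied.
C5: max(9, 25, 20) = 25 — satisfied.
C6: gcd(8, 25) = 1 — satisfied.
C7: 4r + 2w = 4(8) + 2(25) = 82, not 79 — violated.
C8: min(9, 20, 24) = 9 — satisfied.
C9: p=9, q=20, w=25; 1 of them equals 25 — satisfied.
C10: s = 8, and 8 ≠ 9 — satisfied.
C11: q = 20 is even — satisfied.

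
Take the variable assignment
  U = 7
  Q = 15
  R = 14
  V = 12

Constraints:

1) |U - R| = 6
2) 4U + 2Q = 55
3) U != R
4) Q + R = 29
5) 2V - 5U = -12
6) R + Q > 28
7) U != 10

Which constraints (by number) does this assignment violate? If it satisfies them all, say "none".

The assignment fails constraints 1, 2, and 5.

1) |7 - 14| = 7, not 6  false
2) 4U + 2Q = 4(7) + 2(15) = 58, not 55  false
3) U = 7, R = 14; distinct  true
4) Q + R = 15 + 14 = 29  true
5) 2V - 5U = 2(12) - 5(7) = -11, not -12  false
6) R + Q = 14 + 15 = 29; 29 > 28  true
7) U = 7, and 7 ≠ 10  true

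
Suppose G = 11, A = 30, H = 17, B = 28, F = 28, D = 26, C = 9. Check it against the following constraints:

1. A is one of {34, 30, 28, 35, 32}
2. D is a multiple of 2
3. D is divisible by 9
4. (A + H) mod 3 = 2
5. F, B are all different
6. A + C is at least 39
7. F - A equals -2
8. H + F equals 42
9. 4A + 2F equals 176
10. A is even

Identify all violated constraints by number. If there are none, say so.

The assignment fails constraints 3, 5, and 8.

1. A = 30 is in {34, 30, 28, 35, 32} — OK.
2. 26 / 2 = 13, so 2 divides 26 — OK.
3. 26 = 9*2 + 8, so 9 does not divide 26 — violated.
4. A + H = 47; 47 mod 3 = 2 — OK.
5. F = B = 28, not all different — violated.
6. A + C = 30 + 9 = 39; 39 ≥ 39 — OK.
7. F - A = 28 - 30 = -2 — OK.
8. H + F = 17 + 28 = 45, not 42 — violated.
9. 4A + 2F = 4(30) + 2(28) = 176 — OK.
10. A = 30 is even — OK.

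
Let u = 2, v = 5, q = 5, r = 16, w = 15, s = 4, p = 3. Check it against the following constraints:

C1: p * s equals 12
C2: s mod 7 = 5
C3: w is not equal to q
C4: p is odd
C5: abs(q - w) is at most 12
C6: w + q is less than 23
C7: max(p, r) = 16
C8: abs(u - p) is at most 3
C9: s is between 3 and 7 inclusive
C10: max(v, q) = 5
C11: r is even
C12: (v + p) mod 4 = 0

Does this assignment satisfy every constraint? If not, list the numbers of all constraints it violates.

The assignment fails constraint 2.

C1: p * s = 3 * 4 = 12 — holds.
C2: 4 mod 7 = 4, not 5 — does not hold.
C3: w = 15, q = 5; distinct — holds.
C4: p = 3 is odd — holds.
C5: abs(5 - 15) = 10; 10 ≤ 12 — holds.
C6: w + q = 15 + 5 = 20; 20 < 23 — holds.
C7: max(3, 16) = 16 — holds.
C8: abs(2 - 3) = 1; 1 ≤ 3 — holds.
C9: s = 4 lies in [3, 7] — holds.
C10: max(5, 5) = 5 — holds.
C11: r = 16 is even — holds.
C12: v + p = 8; 8 mod 4 = 0 — holds.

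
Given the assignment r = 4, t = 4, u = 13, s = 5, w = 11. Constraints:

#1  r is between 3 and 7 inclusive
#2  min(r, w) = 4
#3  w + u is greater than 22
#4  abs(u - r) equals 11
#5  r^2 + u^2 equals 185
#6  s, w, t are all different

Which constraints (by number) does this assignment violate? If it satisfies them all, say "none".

#1 r = 4 lies in [3, 7]  ✓
#2 min(4, 11) = 4  ✓
#3 w + u = 11 + 13 = 24; 24 > 22  ✓
#4 abs(13 - 4) = 9, not 11  ✗
#5 r^2 + u^2 = 4^2 + 13^2 = 16 + 169 = 185  ✓
#6 values 5, 11, 4 are pairwise distinct  ✓

Violated: 4.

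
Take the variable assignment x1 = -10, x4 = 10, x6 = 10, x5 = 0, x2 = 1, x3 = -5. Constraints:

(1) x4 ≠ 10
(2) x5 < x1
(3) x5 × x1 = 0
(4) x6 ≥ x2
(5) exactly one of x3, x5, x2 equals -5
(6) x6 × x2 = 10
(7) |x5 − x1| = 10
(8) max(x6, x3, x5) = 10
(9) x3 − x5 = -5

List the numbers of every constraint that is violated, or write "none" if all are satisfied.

(1) x4 = 10, but 10 is required to differ  ✗
(2) x5 = 0, x1 = -10; 0 ≥ -10 (want <)  ✗
(3) x5 × x1 = 0 × (-10) = 0  ✓
(4) x6 = 10, x2 = 1; 10 ≥ 1  ✓
(5) x3=-5, x5=0, x2=1; 1 of them equals -5  ✓
(6) x6 × x2 = 10 × 1 = 10  ✓
(7) |0 − (-10)| = 10  ✓
(8) max(10, -5, 0) = 10  ✓
(9) x3 − x5 = -5 − 0 = -5  ✓

Constraints 1 and 2 do not hold.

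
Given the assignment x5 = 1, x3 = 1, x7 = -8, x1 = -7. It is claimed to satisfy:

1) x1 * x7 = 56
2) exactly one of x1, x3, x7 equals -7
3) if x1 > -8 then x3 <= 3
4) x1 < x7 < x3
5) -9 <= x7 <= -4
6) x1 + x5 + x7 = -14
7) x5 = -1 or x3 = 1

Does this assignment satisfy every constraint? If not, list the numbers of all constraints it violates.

The assignment fails constraint 4.

1) x1 * x7 = -7 * (-8) = 56  ✔
2) x1=-7, x3=1, x7=-8; 1 of them equals -7  ✔
3) x1 = -7 > -8, so we need x3 ≤ 3; x3 = 1 ≤ 3  ✔
4) values -7, -8, 1; x1 = -7 is not < x7 = -8  ✘
5) x7 = -8 lies in [-9, -4]  ✔
6) x1 + x5 + x7 = -7 + 1 + (-8) = -14  ✔
7) x5 = 1 ≠ -1, but x3 = 1 = 1 (second disjunct)  ✔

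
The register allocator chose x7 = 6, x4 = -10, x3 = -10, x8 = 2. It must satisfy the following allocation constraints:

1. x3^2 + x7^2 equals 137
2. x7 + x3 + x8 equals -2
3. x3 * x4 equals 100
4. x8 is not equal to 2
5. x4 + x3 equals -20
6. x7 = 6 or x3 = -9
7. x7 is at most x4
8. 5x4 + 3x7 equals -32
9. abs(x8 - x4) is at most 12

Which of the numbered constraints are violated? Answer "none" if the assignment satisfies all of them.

The assignment fails constraints 1, 4, and 7.

1. x3^2 + x7^2 = (-10)^2 + 6^2 = 100 + 36 = 136, not 137 — violated.
2. x7 + x3 + x8 = 6 + (-10) + 2 = -2 — OK.
3. x3 * x4 = -10 * (-10) = 100 — OK.
4. x8 = 2, but 2 is required to differ — violated.
5. x4 + x3 = -10 + (-10) = -20 — OK.
6. x7 = 6 = 6 (first disjunct) — OK.
7. x7 = 6, x4 = -10; 6 > -10 (want ≤) — violated.
8. 5x4 + 3x7 = 5(-10) + 3(6) = -32 — OK.
9. abs(2 - (-10)) = 12; 12 ≤ 12 — OK.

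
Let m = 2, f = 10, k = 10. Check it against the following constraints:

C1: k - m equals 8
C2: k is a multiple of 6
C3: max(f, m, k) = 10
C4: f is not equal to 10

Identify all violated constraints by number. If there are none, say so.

Constraints 2 and 4 do not hold.

C1: k - m = 10 - 2 = 8  OK
C2: 10 = 6*1 + 4, so 6 does not divide 10  FAIL
C3: max(10, 2, 10) = 10  OK
C4: f = 10, but 10 is required to differ  FAIL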